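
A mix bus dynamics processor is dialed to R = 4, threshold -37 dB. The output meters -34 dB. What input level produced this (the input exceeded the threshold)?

The compressed level sits -34 − (-37) = 3 dB over threshold.
Input overshoot = R × output overshoot = 12 dB → input = -37 + 12 = -25 dB.

-25 dB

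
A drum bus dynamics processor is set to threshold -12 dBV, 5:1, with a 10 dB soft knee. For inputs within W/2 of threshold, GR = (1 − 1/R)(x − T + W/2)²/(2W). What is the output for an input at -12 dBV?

-13 dBV

x − T + W/2 = -12 − (-12) + 5 = 5.
GR = (1 − 1/5) × 5² / 20 = 0.8 × 25 / 20 = 1 dB.
Output = -12 − 1 = -13 dBV.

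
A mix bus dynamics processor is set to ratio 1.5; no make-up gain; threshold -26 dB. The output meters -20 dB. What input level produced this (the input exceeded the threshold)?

-17 dB

The compressed level sits -20 − (-26) = 6 dB over threshold.
Input overshoot = R × output overshoot = 9 dB → input = -26 + 9 = -17 dB.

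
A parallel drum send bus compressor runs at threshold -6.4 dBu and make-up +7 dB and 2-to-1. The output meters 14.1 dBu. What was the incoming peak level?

Before make-up, the level was 14.1 − 7 = 7.1 dBu.
The compressed level sits 7.1 − (-6.4) = 13.5 dB over threshold.
Undo the ratio: input overshoot = 13.5 × 2 = 27 dB, giving input = 20.6 dBu.

20.6 dBu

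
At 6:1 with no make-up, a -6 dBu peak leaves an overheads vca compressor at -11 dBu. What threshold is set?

Input is 6 dB above T (since output overshoot × R = input overshoot: (-11 − T)·6 = -6 − T gives T = -12 dBu).
Check: -12 + (-6 − (-12))/6 = -12 + 1 = -11 dBu. ✓

-12 dBu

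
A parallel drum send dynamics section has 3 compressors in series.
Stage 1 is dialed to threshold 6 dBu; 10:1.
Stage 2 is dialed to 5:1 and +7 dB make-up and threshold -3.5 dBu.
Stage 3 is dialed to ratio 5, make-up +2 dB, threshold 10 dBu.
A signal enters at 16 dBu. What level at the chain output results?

7.6 dBu

Stage 1: 16 dBu is 10 dB over 6 dBu; at 10:1 that becomes 1 dB over, giving 7 dBu.
Stage 2: overshoot 10.5 dB → 10.5/5 = 2.1 dB → -1.4 dBu; +7 dB make-up → 5.6 dBu.
Stage 3: 5.6 dBu is at or below the 10 dBu threshold — no compression; make-up brings it to 7.6 dBu.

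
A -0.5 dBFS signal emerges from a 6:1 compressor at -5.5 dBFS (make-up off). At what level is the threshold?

-6.5 dBFS

Input is 6 dB above T (since output overshoot × R = input overshoot: (-5.5 − T)·6 = -0.5 − T gives T = -6.5 dBFS).
Check: -6.5 + (-0.5 − (-6.5))/6 = -6.5 + 1 = -5.5 dBFS. ✓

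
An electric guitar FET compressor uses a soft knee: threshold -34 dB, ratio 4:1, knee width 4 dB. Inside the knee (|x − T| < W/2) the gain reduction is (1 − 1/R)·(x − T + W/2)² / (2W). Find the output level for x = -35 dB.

x − T + W/2 = -35 − (-34) + 2 = 1.
GR = (1 − 1/4) × 1² / 8 = 0.75 × 1 / 8 = 0.09375 dB.
Output = -35 − 0.09375 = -35.09375 dB.

-35.09375 dB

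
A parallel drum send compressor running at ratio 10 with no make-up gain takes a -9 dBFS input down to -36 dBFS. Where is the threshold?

Gain reduction = -9 − (-36) = 27 dB; output overshoot = GR / (R − 1) = 27 / 9 = 3 dB.
Threshold = output − output overshoot = -36 − 3 = -39 dBFS.

-39 dBFS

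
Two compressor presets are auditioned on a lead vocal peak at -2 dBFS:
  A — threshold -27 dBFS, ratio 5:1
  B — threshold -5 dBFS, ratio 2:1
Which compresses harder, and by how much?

A, by 18.5 dB

A: overshoot 25 dB → output overshoot 5 dB → GR 20 dB.
B: overshoot 3 dB → output overshoot 1.5 dB → GR 1.5 dB.
A reduces 18.5 dB more.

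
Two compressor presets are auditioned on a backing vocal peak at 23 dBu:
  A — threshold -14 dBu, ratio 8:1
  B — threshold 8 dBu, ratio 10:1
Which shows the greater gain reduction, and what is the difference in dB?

A: overshoot 37 dB → output overshoot 4.625 dB → GR 32.375 dB.
B: overshoot 15 dB → output overshoot 1.5 dB → GR 13.5 dB.
A applies 18.875 dB more gain reduction.

A, by 18.875 dB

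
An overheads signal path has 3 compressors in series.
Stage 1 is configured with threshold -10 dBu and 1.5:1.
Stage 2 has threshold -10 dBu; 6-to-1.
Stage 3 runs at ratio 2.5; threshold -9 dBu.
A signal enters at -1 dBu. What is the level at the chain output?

-9 dBu

Stage 1: overshoot 9 dB → 9/1.5 = 6 dB → -4 dBu.
Stage 2: 6 dB above -10 dBu, reduced 6:1 to 1 dB above → -9 dBu.
Stage 3: -9 dBu is at or below the -9 dBu threshold — no compression; output -9 dBu.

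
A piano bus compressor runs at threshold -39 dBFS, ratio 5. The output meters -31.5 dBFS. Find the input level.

-1.5 dBFS

That's 7.5 dB above the -39 dBFS threshold.
Input overshoot = R × output overshoot = 37.5 dB → input = -39 + 37.5 = -1.5 dBFS.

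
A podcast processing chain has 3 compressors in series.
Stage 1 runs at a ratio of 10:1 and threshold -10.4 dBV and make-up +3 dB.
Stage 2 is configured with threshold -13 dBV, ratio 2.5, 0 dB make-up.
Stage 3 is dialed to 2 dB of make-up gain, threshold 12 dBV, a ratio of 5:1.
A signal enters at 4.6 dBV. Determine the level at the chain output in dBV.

Stage 1: 15 dB above -10.4 dBV, reduced 10:1 to 1.5 dB above → -8.9 dBV; +3 dB make-up → -5.9 dBV.
Stage 2: -5.9 dBV is 7.1 dB over -13 dBV; at 2.5:1 that becomes 2.84 dB over, giving -10.16 dBV.
Stage 3: -10.16 dBV is at or below the 12 dBV threshold — no compression; make-up brings it to -8.16 dBV.

-8.16 dBV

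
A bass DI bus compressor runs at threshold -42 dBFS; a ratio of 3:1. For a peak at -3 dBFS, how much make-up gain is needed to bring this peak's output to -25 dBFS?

Overshoot 39 dB → 39/3 = 13 dB after compression, so the compressed level is -42 + 13 = -29 dBFS.
Make-up = target − compressed = -25 − (-29) = 4 dB.

4 dB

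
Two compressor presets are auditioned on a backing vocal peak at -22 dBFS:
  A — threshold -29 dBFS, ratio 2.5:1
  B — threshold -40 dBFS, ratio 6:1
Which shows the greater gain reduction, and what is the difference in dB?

A: 7 dB over, compressed to 2.8 dB over, so 4.2 dB of GR.
B: 18 dB over, compressed to 3 dB over, so 15 dB of GR.
Difference: 10.8 dB in favour of B.

B, by 10.8 dB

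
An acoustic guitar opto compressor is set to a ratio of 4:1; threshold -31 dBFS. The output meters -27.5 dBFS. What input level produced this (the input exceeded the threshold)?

-17 dBFS

Post-compression overshoot = -27.5 − (-31) = 3.5 dB.
Undo the ratio: input overshoot = 3.5 × 4 = 14 dB, giving input = -17 dBFS.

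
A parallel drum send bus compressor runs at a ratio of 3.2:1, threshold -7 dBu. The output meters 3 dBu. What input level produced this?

25 dBu

Post-compression overshoot = 3 − (-7) = 10 dB.
Undo the ratio: input overshoot = 10 × 3.2 = 32 dB, giving input = 25 dBu.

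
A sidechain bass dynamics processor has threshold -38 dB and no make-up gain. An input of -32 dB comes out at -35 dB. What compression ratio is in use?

Input overshoot = -32 − (-38) = 6 dB; output overshoot = -35 − (-38) = 3 dB.
Ratio = 6 / 3 = 2.

2:1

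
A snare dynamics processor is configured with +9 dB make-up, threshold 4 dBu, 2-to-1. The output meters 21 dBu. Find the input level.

Stripping the +9 dB make-up gives 12 dBu at the gain stage.
Post-compression overshoot = 12 − 4 = 8 dB.
Undo the ratio: input overshoot = 8 × 2 = 16 dB, giving input = 20 dBu.

20 dBu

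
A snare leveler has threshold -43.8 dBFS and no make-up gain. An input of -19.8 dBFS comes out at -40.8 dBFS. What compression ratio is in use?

Input overshoot = -19.8 − (-43.8) = 24 dB; output overshoot = -40.8 − (-43.8) = 3 dB.
Ratio = 24 / 3 = 8.

8:1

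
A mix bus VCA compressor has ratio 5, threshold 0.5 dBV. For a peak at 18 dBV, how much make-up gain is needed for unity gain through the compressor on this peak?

14 dB

Overshoot 17.5 dB → 17.5/5 = 3.5 dB after compression, so the compressed level is 0.5 + 3.5 = 4 dBV.
Make-up = target − compressed = 18 − 4 = 14 dB.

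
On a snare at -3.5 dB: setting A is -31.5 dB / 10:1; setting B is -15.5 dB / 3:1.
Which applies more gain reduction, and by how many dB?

A: GR = 28 − 28/10 = 25.2 dB.
B: GR = 12 − 12/3 = 8 dB.
Difference: 17.2 dB in favour of A.

A, by 17.2 dB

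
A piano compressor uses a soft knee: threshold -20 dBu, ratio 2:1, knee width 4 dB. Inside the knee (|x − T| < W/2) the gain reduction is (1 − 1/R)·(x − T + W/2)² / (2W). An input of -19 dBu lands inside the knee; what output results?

x − T + W/2 = -19 − (-20) + 2 = 3.
GR = (1 − 1/2) × 3² / 8 = 0.5 × 9 / 8 = 0.5625 dB.
Output = -19 − 0.5625 = -19.5625 dBu.

-19.5625 dBu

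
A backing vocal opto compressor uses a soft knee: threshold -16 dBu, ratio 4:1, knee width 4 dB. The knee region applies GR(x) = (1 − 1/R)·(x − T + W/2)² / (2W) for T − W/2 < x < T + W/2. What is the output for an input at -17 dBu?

-17.09375 dBu

x − T + W/2 = -17 − (-16) + 2 = 1.
GR = (1 − 1/4) × 1² / 8 = 0.75 × 1 / 8 = 0.09375 dB.
Output = -17 − 0.09375 = -17.09375 dBu.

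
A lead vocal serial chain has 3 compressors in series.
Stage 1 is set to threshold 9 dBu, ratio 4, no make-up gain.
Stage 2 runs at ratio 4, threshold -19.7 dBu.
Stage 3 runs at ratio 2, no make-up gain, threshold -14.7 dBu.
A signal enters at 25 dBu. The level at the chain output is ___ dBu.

-13.1125 dBu

Stage 1: overshoot 16 dB → 16/4 = 4 dB → 13 dBu.
Stage 2: 32.7 dB above -19.7 dBu, reduced 4:1 to 8.175 dB above → -11.525 dBu.
Stage 3: -11.525 dBu is 3.175 dB over -14.7 dBu; at 2:1 that becomes 1.5875 dB over, giving -13.1125 dBu.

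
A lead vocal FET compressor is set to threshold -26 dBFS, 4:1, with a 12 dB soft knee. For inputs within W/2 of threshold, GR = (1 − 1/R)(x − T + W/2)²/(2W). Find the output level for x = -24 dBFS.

x − T + W/2 = -24 − (-26) + 6 = 8.
GR = (1 − 1/4) × 8² / 24 = 0.75 × 64 / 24 = 2 dB.
Output = -24 − 2 = -26 dBFS.

-26 dBFS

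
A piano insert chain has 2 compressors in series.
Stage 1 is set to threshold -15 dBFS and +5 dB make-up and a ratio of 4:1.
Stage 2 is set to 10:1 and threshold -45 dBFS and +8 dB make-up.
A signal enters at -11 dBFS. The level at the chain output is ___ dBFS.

Stage 1: 4 dB above -15 dBFS, reduced 4:1 to 1 dB above → -14 dBFS; +5 dB make-up → -9 dBFS.
Stage 2: overshoot 36 dB → 36/10 = 3.6 dB → -41.4 dBFS; +8 dB make-up → -33.4 dBFS.

-33.4 dBFS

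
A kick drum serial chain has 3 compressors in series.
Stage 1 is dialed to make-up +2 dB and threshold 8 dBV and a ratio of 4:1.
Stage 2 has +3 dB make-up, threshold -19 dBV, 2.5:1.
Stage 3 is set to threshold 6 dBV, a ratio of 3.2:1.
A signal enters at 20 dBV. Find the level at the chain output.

Stage 1: overshoot 12 dB → 12/4 = 3 dB → 11 dBV; +2 dB make-up → 13 dBV.
Stage 2: overshoot 32 dB → 32/2.5 = 12.8 dB → -6.2 dBV; +3 dB make-up → -3.2 dBV.
Stage 3: -3.2 dBV ≤ 6 dBV, so stage 3 doesn't engage; output -3.2 dBV.

-3.2 dBV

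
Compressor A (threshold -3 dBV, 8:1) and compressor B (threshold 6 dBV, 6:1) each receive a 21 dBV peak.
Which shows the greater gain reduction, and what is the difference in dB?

A, by 8.5 dB

A: 24 dB over, compressed to 3 dB over, so 21 dB of GR.
B: 15 dB over, compressed to 2.5 dB over, so 12.5 dB of GR.
A reduces 8.5 dB more.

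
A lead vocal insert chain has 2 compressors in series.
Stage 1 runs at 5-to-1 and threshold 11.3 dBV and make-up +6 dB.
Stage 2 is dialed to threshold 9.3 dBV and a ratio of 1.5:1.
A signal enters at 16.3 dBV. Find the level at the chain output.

15.3 dBV

Stage 1: 16.3 dBV is 5 dB over 11.3 dBV; at 5:1 that becomes 1 dB over, giving 12.3 dBV; +6 dB make-up → 18.3 dBV.
Stage 2: overshoot 9 dB → 9/1.5 = 6 dB → 15.3 dBV.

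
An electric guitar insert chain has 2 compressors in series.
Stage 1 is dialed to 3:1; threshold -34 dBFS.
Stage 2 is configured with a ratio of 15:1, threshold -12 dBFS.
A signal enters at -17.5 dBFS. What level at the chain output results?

Stage 1: overshoot 16.5 dB → 16.5/3 = 5.5 dB → -28.5 dBFS.
Stage 2: -28.5 dBFS ≤ -12 dBFS, so stage 2 doesn't engage; output -28.5 dBFS.

-28.5 dBFS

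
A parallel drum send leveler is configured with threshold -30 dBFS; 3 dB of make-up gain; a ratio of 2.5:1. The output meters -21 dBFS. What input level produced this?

-15 dBFS

Stripping the +3 dB make-up gives -24 dBFS at the gain stage.
That's 6 dB above the -30 dBFS threshold.
Input overshoot = R × output overshoot = 15 dB → input = -30 + 15 = -15 dBFS.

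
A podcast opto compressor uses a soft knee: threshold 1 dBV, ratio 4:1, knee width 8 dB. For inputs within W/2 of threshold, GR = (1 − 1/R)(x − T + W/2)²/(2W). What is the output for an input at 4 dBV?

x − T + W/2 = 4 − 1 + 4 = 7.
GR = (1 − 1/4) × 7² / 16 = 0.75 × 49 / 16 = 2.296875 dB.
Output = 4 − 2.296875 = 1.703125 dBV.

1.703125 dBV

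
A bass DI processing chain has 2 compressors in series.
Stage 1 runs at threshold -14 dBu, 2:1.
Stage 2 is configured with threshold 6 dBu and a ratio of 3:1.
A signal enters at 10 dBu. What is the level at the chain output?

Stage 1: 10 dBu is 24 dB over -14 dBu; at 2:1 that becomes 12 dB over, giving -2 dBu.
Stage 2: below threshold (-2 ≤ 6); passes unchanged; output -2 dBu.

-2 dBu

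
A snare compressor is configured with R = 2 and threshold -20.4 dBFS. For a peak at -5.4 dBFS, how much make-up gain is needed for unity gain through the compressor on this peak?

7.5 dB

Without make-up, output = threshold + overshoot/2 = -20.4 + 7.5 = -12.9 dBFS.
Gap to target: 7.5 dB.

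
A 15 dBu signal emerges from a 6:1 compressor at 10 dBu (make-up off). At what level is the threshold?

9 dBu

Gain reduction = 15 − 10 = 5 dB; output overshoot = GR / (R − 1) = 5 / 5 = 1 dB.
Threshold = output − output overshoot = 10 − 1 = 9 dBu.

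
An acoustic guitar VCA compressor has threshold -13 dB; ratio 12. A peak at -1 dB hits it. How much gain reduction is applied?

11 dB

The signal is 12 dB above threshold.
A 12:1 ratio leaves 1 dB of that excess.
GR = overshoot in − overshoot out = 12 − 1 = 11 dB.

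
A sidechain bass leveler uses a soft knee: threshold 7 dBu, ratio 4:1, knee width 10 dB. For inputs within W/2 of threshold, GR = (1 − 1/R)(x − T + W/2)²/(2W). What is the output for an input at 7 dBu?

x − T + W/2 = 7 − 7 + 5 = 5.
GR = (1 − 1/4) × 5² / 20 = 0.75 × 25 / 20 = 0.9375 dB.
Output = 7 − 0.9375 = 6.0625 dBu.

6.0625 dBu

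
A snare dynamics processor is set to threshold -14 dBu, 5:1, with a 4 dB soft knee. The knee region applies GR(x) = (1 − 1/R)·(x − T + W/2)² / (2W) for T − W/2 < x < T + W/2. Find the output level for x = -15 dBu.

-15.1 dBu

x − T + W/2 = -15 − (-14) + 2 = 1.
GR = (1 − 1/5) × 1² / 8 = 0.8 × 1 / 8 = 0.1 dB.
Output = -15 − 0.1 = -15.1 dBu.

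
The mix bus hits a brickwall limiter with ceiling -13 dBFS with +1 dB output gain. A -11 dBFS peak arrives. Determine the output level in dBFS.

-12 dBFS

The limiter clamps the peak to its -13 dBFS ceiling.
Output gain then adds 1 dB: -13 + 1 = -12 dBFS.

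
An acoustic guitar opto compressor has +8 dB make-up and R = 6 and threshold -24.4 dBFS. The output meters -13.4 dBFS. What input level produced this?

-6.4 dBFS

Remove make-up: -13.4 − 8 = -21.4 dBFS.
That's 3 dB above the -24.4 dBFS threshold.
Input overshoot = R × output overshoot = 18 dB → input = -24.4 + 18 = -6.4 dBFS.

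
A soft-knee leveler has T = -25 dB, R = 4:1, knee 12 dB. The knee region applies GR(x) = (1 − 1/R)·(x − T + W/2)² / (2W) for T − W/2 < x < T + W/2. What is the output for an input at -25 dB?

x − T + W/2 = -25 − (-25) + 6 = 6.
GR = (1 − 1/4) × 6² / 24 = 0.75 × 36 / 24 = 1.125 dB.
Output = -25 − 1.125 = -26.125 dB.

-26.125 dB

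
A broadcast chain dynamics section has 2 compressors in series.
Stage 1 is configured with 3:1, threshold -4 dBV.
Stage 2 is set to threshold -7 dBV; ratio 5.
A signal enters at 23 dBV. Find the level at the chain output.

Stage 1: 27 dB above -4 dBV, reduced 3:1 to 9 dB above → 5 dBV.
Stage 2: 5 dBV is 12 dB over -7 dBV; at 5:1 that becomes 2.4 dB over, giving -4.6 dBV.

-4.6 dBV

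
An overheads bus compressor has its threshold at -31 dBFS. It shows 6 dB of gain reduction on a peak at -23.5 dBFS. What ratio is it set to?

5:1

Input overshoot = -23.5 − (-31) = 7.5 dB.
Output overshoot = 7.5 − 6 = 1.5 dB.
Ratio = input overshoot / output overshoot = 7.5 / 1.5 = 5.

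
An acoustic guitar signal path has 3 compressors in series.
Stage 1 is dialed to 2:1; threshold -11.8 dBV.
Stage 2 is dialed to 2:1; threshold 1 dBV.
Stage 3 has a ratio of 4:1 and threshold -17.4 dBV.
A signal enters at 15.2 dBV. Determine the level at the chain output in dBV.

Stage 1: overshoot 27 dB → 27/2 = 13.5 dB → 1.7 dBV.
Stage 2: 1.7 dBV is 0.7 dB over 1 dBV; at 2:1 that becomes 0.35 dB over, giving 1.35 dBV.
Stage 3: 1.35 dBV is 18.75 dB over -17.4 dBV; at 4:1 that becomes 4.6875 dB over, giving -12.7125 dBV.

-12.7125 dBV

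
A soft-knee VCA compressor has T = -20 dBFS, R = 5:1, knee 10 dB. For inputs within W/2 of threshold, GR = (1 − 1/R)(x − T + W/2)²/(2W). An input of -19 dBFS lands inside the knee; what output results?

-20.44 dBFS

x − T + W/2 = -19 − (-20) + 5 = 6.
GR = (1 − 1/5) × 6² / 20 = 0.8 × 36 / 20 = 1.44 dB.
Output = -19 − 1.44 = -20.44 dBFS.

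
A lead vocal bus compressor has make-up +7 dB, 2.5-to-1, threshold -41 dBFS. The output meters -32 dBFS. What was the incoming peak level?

Stripping the +7 dB make-up gives -39 dBFS at the gain stage.
That's 2 dB above the -41 dBFS threshold.
Undo the ratio: input overshoot = 2 × 2.5 = 5 dB, giving input = -36 dBFS.

-36 dBFS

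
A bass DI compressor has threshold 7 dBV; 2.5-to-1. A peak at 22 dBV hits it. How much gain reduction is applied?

22 dBV exceeds the threshold by 15 dB.
After 2.5:1 compression the overshoot becomes 15/2.5 = 6 dB.
Gain reduction = 15 − 6 = 9 dB.

9 dB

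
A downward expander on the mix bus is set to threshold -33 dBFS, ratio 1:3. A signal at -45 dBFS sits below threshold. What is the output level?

-69 dBFS

The input is 12 dB below the -33 dBFS threshold.
A 1:3 expander multiplies undershoot by 3: 12 × 3 = 36 dB below threshold.
Output = -33 − 36 = -69 dBFS.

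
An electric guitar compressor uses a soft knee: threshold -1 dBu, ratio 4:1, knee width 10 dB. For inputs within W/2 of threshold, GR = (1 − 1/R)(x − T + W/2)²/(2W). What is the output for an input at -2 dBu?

-2.6 dBu

x − T + W/2 = -2 − (-1) + 5 = 4.
GR = (1 − 1/4) × 4² / 20 = 0.75 × 16 / 20 = 0.6 dB.
Output = -2 − 0.6 = -2.6 dBu.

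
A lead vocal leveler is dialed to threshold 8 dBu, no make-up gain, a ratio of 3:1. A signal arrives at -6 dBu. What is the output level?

-6 dBu is 14 dB below the 8 dBu threshold, so no gain reduction is applied.
Output = input = -6 dBu.

-6 dBu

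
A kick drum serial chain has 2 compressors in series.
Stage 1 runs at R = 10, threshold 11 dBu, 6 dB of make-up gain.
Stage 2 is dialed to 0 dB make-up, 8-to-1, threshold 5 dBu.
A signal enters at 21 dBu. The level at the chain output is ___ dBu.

Stage 1: 21 dBu is 10 dB over 11 dBu; at 10:1 that becomes 1 dB over, giving 12 dBu; +6 dB make-up → 18 dBu.
Stage 2: 13 dB above 5 dBu, reduced 8:1 to 1.625 dB above → 6.625 dBu.

6.625 dBu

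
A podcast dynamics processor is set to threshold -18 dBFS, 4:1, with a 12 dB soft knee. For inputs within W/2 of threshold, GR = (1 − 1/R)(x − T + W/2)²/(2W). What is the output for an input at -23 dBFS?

x − T + W/2 = -23 − (-18) + 6 = 1.
GR = (1 − 1/4) × 1² / 24 = 0.75 × 1 / 24 = 0.03125 dB.
Output = -23 − 0.03125 = -23.03125 dBFS.

-23.03125 dBFS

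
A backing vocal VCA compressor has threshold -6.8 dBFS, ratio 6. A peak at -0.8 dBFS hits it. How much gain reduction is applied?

5 dB

Overshoot = -0.8 − (-6.8) = 6 dB.
A 6:1 ratio leaves 1 dB of that excess.
So the signal is attenuated by 6 − 1 = 5 dB.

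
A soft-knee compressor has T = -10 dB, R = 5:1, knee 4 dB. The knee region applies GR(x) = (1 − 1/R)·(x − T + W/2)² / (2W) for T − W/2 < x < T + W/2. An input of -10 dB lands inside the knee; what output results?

-10.4 dB

x − T + W/2 = -10 − (-10) + 2 = 2.
GR = (1 − 1/5) × 2² / 8 = 0.8 × 4 / 8 = 0.4 dB.
Output = -10 − 0.4 = -10.4 dB.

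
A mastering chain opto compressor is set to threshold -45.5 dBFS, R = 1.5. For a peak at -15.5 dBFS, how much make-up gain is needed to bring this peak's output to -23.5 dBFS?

2 dB

Overshoot 30 dB → 30/1.5 = 20 dB after compression, so the compressed level is -45.5 + 20 = -25.5 dBFS.
Make-up = target − compressed = -23.5 − (-25.5) = 2 dB.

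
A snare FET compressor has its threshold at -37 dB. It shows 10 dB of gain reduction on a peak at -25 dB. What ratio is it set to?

6:1

Input overshoot = -25 − (-37) = 12 dB.
Output overshoot = 12 − 10 = 2 dB.
Ratio = input overshoot / output overshoot = 12 / 2 = 6.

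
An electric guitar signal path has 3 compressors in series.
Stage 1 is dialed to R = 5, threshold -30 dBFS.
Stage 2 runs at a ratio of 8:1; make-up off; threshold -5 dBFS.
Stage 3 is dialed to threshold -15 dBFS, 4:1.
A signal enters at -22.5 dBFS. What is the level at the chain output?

Stage 1: -22.5 dBFS is 7.5 dB over -30 dBFS; at 5:1 that becomes 1.5 dB over, giving -28.5 dBFS.
Stage 2: -28.5 dBFS is at or below the -5 dBFS threshold — no compression; output -28.5 dBFS.
Stage 3: -28.5 dBFS ≤ -15 dBFS, so stage 3 doesn't engage; output -28.5 dBFS.

-28.5 dBFS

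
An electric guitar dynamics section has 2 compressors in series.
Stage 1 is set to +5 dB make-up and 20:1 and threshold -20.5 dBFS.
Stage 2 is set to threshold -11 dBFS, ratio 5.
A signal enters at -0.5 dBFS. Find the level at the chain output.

-14.5 dBFS

Stage 1: overshoot 20 dB → 20/20 = 1 dB → -19.5 dBFS; +5 dB make-up → -14.5 dBFS.
Stage 2: -14.5 dBFS is at or below the -11 dBFS threshold — no compression; output -14.5 dBFS.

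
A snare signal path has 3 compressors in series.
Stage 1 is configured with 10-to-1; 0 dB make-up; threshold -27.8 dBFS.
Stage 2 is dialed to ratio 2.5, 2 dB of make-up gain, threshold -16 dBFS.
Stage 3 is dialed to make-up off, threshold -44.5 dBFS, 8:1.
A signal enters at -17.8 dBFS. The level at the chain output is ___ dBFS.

Stage 1: -17.8 dBFS is 10 dB over -27.8 dBFS; at 10:1 that becomes 1 dB over, giving -26.8 dBFS.
Stage 2: -26.8 dBFS is at or below the -16 dBFS threshold — no compression; make-up brings it to -24.8 dBFS.
Stage 3: 19.7 dB above -44.5 dBFS, reduced 8:1 to 2.4625 dB above → -42.0375 dBFS.

-42.0375 dBFS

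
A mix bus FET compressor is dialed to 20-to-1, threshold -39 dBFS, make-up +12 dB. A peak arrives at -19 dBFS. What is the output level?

-26 dBFS

-19 dBFS sits 20 dB over threshold.
At 20:1 the overshoot is divided by 20, leaving 1 dB above threshold.
So the level is -39 + 1 = -38 dBFS; make-up adds 12 dB, giving -26 dBFS.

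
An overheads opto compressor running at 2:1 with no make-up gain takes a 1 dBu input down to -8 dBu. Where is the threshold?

-17 dBu

Input is 18 dB above T (since output overshoot × R = input overshoot: (-8 − T)·2 = 1 − T gives T = -17 dBu).
Check: -17 + (1 − (-17))/2 = -17 + 9 = -8 dBu. ✓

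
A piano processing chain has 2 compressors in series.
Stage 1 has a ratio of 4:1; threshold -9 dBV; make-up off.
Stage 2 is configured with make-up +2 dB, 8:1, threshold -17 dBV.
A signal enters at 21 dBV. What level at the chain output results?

-13.0625 dBV

Stage 1: overshoot 30 dB → 30/4 = 7.5 dB → -1.5 dBV.
Stage 2: -1.5 dBV is 15.5 dB over -17 dBV; at 8:1 that becomes 1.9375 dB over, giving -15.0625 dBV; +2 dB make-up → -13.0625 dBV.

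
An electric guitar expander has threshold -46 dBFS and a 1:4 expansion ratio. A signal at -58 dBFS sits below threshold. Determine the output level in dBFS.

Below threshold, a 1:4 expander applies gain = (4−1)×(T − x) of attenuation.
(4−1) × 12 = 36 dB, so output = -58 − 36 = -94 dBFS.

-94 dBFS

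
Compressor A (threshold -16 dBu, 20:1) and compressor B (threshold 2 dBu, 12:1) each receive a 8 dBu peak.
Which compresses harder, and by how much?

A, by 17.3 dB

A: 24 dB over, compressed to 1.2 dB over, so 22.8 dB of GR.
B: 6 dB over, compressed to 0.5 dB over, so 5.5 dB of GR.
Difference: 17.3 dB in favour of A.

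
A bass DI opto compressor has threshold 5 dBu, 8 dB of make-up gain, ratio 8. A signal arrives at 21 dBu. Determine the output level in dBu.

15 dBu

Overshoot: 21 − 5 = 16 dB.
The 16 dB excess becomes 2 dB after 8:1 reduction.
That puts the output at 7 dBu; make-up adds 8 dB, giving 15 dBu.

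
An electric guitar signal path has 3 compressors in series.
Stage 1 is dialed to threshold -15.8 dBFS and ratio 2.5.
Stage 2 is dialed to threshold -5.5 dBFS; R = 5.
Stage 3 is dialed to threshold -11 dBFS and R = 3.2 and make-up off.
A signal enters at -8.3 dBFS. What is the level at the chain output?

Stage 1: 7.5 dB above -15.8 dBFS, reduced 2.5:1 to 3 dB above → -12.8 dBFS.
Stage 2: -12.8 dBFS ≤ -5.5 dBFS, so stage 2 doesn't engage; output -12.8 dBFS.
Stage 3: -12.8 dBFS is at or below the -11 dBFS threshold — no compression; output -12.8 dBFS.

-12.8 dBFS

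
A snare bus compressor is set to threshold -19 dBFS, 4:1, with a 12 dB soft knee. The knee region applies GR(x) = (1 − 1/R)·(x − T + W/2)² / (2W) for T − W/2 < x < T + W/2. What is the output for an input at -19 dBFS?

-20.125 dBFS

x − T + W/2 = -19 − (-19) + 6 = 6.
GR = (1 − 1/4) × 6² / 24 = 0.75 × 36 / 24 = 1.125 dB.
Output = -19 − 1.125 = -20.125 dBFS.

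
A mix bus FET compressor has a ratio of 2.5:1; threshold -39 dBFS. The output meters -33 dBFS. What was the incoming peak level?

The compressed level sits -33 − (-39) = 6 dB over threshold.
Before 2.5:1 compression the overshoot was 6 × 2.5 = 15 dB, so input = -39 + 15 = -24 dBFS.

-24 dBFS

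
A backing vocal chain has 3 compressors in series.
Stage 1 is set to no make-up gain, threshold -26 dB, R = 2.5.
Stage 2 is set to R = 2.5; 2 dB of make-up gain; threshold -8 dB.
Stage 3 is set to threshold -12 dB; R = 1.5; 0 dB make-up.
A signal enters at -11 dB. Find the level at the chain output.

-18 dB

Stage 1: 15 dB above -26 dB, reduced 2.5:1 to 6 dB above → -20 dB.
Stage 2: below threshold (-20 ≤ -8); passes unchanged; make-up brings it to -18 dB.
Stage 3: below threshold (-18 ≤ -12); passes unchanged; output -18 dB.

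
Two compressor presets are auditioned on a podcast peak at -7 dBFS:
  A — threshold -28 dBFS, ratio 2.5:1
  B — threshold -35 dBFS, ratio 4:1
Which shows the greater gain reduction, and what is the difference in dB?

B, by 8.4 dB

A: overshoot 21 dB → output overshoot 8.4 dB → GR 12.6 dB.
B: overshoot 28 dB → output overshoot 7 dB → GR 21 dB.
Difference: 8.4 dB in favour of B.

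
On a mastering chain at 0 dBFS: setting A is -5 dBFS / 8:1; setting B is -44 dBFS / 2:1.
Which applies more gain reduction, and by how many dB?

B, by 17.625 dB

A: overshoot 5 dB → output overshoot 0.625 dB → GR 4.375 dB.
B: overshoot 44 dB → output overshoot 22 dB → GR 22 dB.
B reduces 17.625 dB more.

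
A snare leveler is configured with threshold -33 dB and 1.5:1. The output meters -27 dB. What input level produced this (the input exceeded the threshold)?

-24 dB

That's 6 dB above the -33 dB threshold.
Before 1.5:1 compression the overshoot was 6 × 1.5 = 9 dB, so input = -33 + 9 = -24 dB.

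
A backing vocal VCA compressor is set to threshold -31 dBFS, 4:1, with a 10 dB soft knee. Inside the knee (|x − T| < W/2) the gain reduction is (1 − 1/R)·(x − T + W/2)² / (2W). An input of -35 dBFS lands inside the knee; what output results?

x − T + W/2 = -35 − (-31) + 5 = 1.
GR = (1 − 1/4) × 1² / 20 = 0.75 × 1 / 20 = 0.0375 dB.
Output = -35 − 0.0375 = -35.0375 dBFS.

-35.0375 dBFS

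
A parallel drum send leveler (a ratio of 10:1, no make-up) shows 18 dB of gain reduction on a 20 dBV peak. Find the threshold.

Input is 20 dB above T (since output overshoot × R = input overshoot: (2 − T)·10 = 20 − T gives T = 0 dBV).
Check: 0 + (20 − 0)/10 = 0 + 2 = 2 dBV. ✓

0 dBV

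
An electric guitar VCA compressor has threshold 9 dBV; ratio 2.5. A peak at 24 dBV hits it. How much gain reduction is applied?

9 dB

Overshoot = 24 − 9 = 15 dB.
After 2.5:1 compression the overshoot becomes 15/2.5 = 6 dB.
So the signal is attenuated by 15 − 6 = 9 dB.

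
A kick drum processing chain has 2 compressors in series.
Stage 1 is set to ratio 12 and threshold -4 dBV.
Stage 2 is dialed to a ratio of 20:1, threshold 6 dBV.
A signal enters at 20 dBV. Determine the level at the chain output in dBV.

Stage 1: overshoot 24 dB → 24/12 = 2 dB → -2 dBV.
Stage 2: -2 dBV is at or below the 6 dBV threshold — no compression; output -2 dBV.

-2 dBV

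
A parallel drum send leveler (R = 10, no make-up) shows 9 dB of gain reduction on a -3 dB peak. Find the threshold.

-13 dB

Let T be the threshold. Output overshoot = (input overshoot)/R, so -12 − T = (-3 − T)/10.
10·(-12 − T) = -3 − T → 9·T = -120 − (-3) = -117.
T = -117/9 = -13 dB.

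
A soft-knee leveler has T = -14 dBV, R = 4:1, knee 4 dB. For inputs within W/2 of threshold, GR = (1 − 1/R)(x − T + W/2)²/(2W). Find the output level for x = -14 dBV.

x − T + W/2 = -14 − (-14) + 2 = 2.
GR = (1 − 1/4) × 2² / 8 = 0.75 × 4 / 8 = 0.375 dB.
Output = -14 − 0.375 = -14.375 dBV.

-14.375 dBV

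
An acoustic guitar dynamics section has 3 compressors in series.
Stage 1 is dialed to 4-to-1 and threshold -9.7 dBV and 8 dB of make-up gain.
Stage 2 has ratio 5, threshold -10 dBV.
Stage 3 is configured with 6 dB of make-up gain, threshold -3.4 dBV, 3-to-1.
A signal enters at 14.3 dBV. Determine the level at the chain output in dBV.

Stage 1: 14.3 dBV is 24 dB over -9.7 dBV; at 4:1 that becomes 6 dB over, giving -3.7 dBV; +8 dB make-up → 4.3 dBV.
Stage 2: 14.3 dB above -10 dBV, reduced 5:1 to 2.86 dB above → -7.14 dBV.
Stage 3: -7.14 dBV ≤ -3.4 dBV, so stage 3 doesn't engage; make-up brings it to -1.14 dBV.

-1.14 dBV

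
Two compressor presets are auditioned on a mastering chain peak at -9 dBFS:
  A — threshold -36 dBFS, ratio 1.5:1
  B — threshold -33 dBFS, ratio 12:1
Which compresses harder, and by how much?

A: GR = 27 − 27/1.5 = 9 dB.
B: GR = 24 − 24/12 = 22 dB.
B applies 13 dB more gain reduction.

B, by 13 dB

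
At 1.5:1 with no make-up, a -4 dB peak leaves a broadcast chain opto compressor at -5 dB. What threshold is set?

Input is 3 dB above T (since output overshoot × R = input overshoot: (-5 − T)·1.5 = -4 − T gives T = -7 dB).
Check: -7 + (-4 − (-7))/1.5 = -7 + 2 = -5 dB. ✓

-7 dB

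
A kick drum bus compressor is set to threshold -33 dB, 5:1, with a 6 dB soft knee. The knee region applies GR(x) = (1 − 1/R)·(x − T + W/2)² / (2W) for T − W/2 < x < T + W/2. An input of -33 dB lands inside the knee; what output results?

-33.6 dB

x − T + W/2 = -33 − (-33) + 3 = 3.
GR = (1 − 1/5) × 3² / 12 = 0.8 × 9 / 12 = 0.6 dB.
Output = -33 − 0.6 = -33.6 dB.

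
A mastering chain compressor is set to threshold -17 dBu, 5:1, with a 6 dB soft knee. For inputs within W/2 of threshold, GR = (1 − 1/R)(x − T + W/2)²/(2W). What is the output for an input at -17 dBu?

-17.6 dBu

x − T + W/2 = -17 − (-17) + 3 = 3.
GR = (1 − 1/5) × 3² / 12 = 0.8 × 9 / 12 = 0.6 dB.
Output = -17 − 0.6 = -17.6 dBu.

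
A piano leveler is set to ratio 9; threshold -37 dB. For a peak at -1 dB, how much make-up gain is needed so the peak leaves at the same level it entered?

Overshoot 36 dB → 36/9 = 4 dB after compression, so the compressed level is -37 + 4 = -33 dB.
Make-up = target − compressed = -1 − (-33) = 32 dB.

32 dB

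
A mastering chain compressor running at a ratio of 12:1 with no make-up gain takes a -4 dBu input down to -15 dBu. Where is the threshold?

-16 dBu

Gain reduction = -4 − (-15) = 11 dB; output overshoot = GR / (R − 1) = 11 / 11 = 1 dB.
Threshold = output − output overshoot = -15 − 1 = -16 dBu.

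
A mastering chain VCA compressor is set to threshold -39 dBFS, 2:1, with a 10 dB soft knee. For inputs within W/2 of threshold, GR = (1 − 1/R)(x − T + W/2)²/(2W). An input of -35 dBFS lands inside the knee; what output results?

-37.025 dBFS

x − T + W/2 = -35 − (-39) + 5 = 9.
GR = (1 − 1/2) × 9² / 20 = 0.5 × 81 / 20 = 2.025 dB.
Output = -35 − 2.025 = -37.025 dBFS.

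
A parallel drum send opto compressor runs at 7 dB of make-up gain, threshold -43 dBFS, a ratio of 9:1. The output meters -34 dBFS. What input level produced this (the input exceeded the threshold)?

-25 dBFS

Remove make-up: -34 − 7 = -41 dBFS.
That's 2 dB above the -43 dBFS threshold.
Before 9:1 compression the overshoot was 2 × 9 = 18 dB, so input = -43 + 18 = -25 dBFS.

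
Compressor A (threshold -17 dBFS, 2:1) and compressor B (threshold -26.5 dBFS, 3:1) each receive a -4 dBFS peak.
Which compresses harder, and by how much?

A: overshoot 13 dB → output overshoot 6.5 dB → GR 6.5 dB.
B: overshoot 22.5 dB → output overshoot 7.5 dB → GR 15 dB.
B applies 8.5 dB more gain reduction.

B, by 8.5 dB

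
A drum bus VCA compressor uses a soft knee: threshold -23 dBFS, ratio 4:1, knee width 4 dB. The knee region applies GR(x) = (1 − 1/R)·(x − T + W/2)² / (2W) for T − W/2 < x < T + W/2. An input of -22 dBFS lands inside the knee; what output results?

-22.84375 dBFS

x − T + W/2 = -22 − (-23) + 2 = 3.
GR = (1 − 1/4) × 3² / 8 = 0.75 × 9 / 8 = 0.84375 dB.
Output = -22 − 0.84375 = -22.84375 dBFS.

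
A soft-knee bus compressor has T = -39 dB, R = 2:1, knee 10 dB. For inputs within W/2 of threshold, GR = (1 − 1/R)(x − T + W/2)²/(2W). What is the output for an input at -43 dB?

-43.025 dB

x − T + W/2 = -43 − (-39) + 5 = 1.
GR = (1 − 1/2) × 1² / 20 = 0.5 × 1 / 20 = 0.025 dB.
Output = -43 − 0.025 = -43.025 dB.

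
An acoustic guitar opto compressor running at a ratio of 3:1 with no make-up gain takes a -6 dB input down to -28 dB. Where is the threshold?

-39 dB

Input is 33 dB above T (since output overshoot × R = input overshoot: (-28 − T)·3 = -6 − T gives T = -39 dB).
Check: -39 + (-6 − (-39))/3 = -39 + 11 = -28 dB. ✓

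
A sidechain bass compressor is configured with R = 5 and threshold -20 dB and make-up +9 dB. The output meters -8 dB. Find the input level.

Before make-up, the level was -8 − 9 = -17 dB.
That's 3 dB above the -20 dB threshold.
Before 5:1 compression the overshoot was 3 × 5 = 15 dB, so input = -20 + 15 = -5 dB.

-5 dB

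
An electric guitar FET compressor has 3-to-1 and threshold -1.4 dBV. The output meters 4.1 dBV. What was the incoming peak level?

Post-compression overshoot = 4.1 − (-1.4) = 5.5 dB.
Input overshoot = R × output overshoot = 16.5 dB → input = -1.4 + 16.5 = 15.1 dBV.

15.1 dBV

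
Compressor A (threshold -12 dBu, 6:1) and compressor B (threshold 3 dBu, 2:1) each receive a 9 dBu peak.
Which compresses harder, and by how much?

A: 21 dB over, compressed to 3.5 dB over, so 17.5 dB of GR.
B: 6 dB over, compressed to 3 dB over, so 3 dB of GR.
A reduces 14.5 dB more.

A, by 14.5 dB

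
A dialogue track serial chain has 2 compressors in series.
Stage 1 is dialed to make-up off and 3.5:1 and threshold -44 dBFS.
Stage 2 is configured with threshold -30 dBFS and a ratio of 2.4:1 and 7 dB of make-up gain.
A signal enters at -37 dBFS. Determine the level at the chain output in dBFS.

-35 dBFS

Stage 1: -37 dBFS is 7 dB over -44 dBFS; at 3.5:1 that becomes 2 dB over, giving -42 dBFS.
Stage 2: -42 dBFS is at or below the -30 dBFS threshold — no compression; make-up brings it to -35 dBFS.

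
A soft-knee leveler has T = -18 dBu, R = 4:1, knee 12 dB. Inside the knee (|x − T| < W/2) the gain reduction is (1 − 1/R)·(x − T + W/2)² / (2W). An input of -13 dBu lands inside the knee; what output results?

-16.78125 dBu

x − T + W/2 = -13 − (-18) + 6 = 11.
GR = (1 − 1/4) × 11² / 24 = 0.75 × 121 / 24 = 3.78125 dB.
Output = -13 − 3.78125 = -16.78125 dBu.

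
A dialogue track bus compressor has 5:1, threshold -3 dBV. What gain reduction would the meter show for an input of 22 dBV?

20 dB

The signal is 25 dB above threshold.
After 5:1 compression the overshoot becomes 25/5 = 5 dB.
Gain reduction = 25 − 5 = 20 dB.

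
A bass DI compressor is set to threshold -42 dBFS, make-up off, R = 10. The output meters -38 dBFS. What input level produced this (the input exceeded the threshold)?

-2 dBFS

Post-compression overshoot = -38 − (-42) = 4 dB.
Undo the ratio: input overshoot = 4 × 10 = 40 dB, giving input = -2 dBFS.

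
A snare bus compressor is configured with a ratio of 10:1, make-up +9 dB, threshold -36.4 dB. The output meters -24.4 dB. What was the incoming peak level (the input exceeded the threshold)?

-6.4 dB

Remove make-up: -24.4 − 9 = -33.4 dB.
That's 3 dB above the -36.4 dB threshold.
Before 10:1 compression the overshoot was 3 × 10 = 30 dB, so input = -36.4 + 30 = -6.4 dB.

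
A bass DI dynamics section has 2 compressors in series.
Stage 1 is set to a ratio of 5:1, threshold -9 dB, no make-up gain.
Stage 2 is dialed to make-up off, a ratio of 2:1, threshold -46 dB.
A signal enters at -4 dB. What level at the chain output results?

-27 dB

Stage 1: overshoot 5 dB → 5/5 = 1 dB → -8 dB.
Stage 2: -8 dB is 38 dB over -46 dB; at 2:1 that becomes 19 dB over, giving -27 dB.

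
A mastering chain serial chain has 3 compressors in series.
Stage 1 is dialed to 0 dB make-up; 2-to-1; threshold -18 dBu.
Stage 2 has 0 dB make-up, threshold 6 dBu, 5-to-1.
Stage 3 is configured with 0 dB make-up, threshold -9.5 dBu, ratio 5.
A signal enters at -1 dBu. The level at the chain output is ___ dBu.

Stage 1: -1 dBu is 17 dB over -18 dBu; at 2:1 that becomes 8.5 dB over, giving -9.5 dBu.
Stage 2: -9.5 dBu is at or below the 6 dBu threshold — no compression; output -9.5 dBu.
Stage 3: -9.5 dBu ≤ -9.5 dBu, so stage 3 doesn't engage; output -9.5 dBu.

-9.5 dBu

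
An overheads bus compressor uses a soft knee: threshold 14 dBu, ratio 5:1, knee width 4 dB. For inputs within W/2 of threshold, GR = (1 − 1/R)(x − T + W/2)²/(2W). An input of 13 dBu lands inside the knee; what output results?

12.9 dBu

x − T + W/2 = 13 − 14 + 2 = 1.
GR = (1 − 1/5) × 1² / 8 = 0.8 × 1 / 8 = 0.1 dB.
Output = 13 − 0.1 = 12.9 dBu.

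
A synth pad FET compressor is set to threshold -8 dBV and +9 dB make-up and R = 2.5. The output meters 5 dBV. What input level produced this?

2 dBV

Stripping the +9 dB make-up gives -4 dBV at the gain stage.
The compressed level sits -4 − (-8) = 4 dB over threshold.
Input overshoot = R × output overshoot = 10 dB → input = -8 + 10 = 2 dBV.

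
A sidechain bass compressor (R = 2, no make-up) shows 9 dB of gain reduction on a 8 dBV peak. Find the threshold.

Let T be the threshold. Output overshoot = (input overshoot)/R, so -1 − T = (8 − T)/2.
2·(-1 − T) = 8 − T → 1·T = -2 − 8 = -10.
T = -10/1 = -10 dBV.

-10 dBV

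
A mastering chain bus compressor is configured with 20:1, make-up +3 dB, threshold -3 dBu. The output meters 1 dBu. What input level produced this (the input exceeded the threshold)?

Before make-up, the level was 1 − 3 = -2 dBu.
That's 1 dB above the -3 dBu threshold.
Input overshoot = R × output overshoot = 20 dB → input = -3 + 20 = 17 dBu.

17 dBu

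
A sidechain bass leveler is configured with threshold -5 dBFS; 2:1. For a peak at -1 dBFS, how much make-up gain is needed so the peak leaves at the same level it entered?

2 dB

Overshoot 4 dB → 4/2 = 2 dB after compression, so the compressed level is -5 + 2 = -3 dBFS.
Make-up = target − compressed = -1 − (-3) = 2 dB.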